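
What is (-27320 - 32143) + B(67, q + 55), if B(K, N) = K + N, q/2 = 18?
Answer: -59305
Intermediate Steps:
q = 36 (q = 2*18 = 36)
(-27320 - 32143) + B(67, q + 55) = (-27320 - 32143) + (67 + (36 + 55)) = -59463 + (67 + 91) = -59463 + 158 = -59305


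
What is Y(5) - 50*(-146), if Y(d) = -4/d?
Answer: 36496/5 ≈ 7299.2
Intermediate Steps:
Y(5) - 50*(-146) = -4/5 - 50*(-146) = -4*⅕ + 7300 = -⅘ + 7300 = 36496/5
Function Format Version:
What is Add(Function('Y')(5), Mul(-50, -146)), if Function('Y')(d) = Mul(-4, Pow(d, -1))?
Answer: Rational(36496, 5) ≈ 7299.2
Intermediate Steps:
Add(Function('Y')(5), Mul(-50, -146)) = Add(Mul(-4, Pow(5, -1)), Mul(-50, -146)) = Add(Mul(-4, Rational(1, 5)), 7300) = Add(Rational(-4, 5), 7300) = Rational(36496, 5)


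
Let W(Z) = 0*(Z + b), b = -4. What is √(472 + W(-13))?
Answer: 2*√118 ≈ 21.726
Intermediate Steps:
W(Z) = 0 (W(Z) = 0*(Z - 4) = 0*(-4 + Z) = 0)
√(472 + W(-13)) = √(472 + 0) = √472 = 2*√118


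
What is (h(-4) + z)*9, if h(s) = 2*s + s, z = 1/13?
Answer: -1395/13 ≈ -107.31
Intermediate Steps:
z = 1/13 ≈ 0.076923
h(s) = 3*s
(h(-4) + z)*9 = (3*(-4) + 1/13)*9 = (-12 + 1/13)*9 = -155/13*9 = -1395/13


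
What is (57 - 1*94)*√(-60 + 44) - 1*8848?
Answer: -8848 - 148*I ≈ -8848.0 - 148.0*I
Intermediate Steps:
(57 - 1*94)*√(-60 + 44) - 1*8848 = (57 - 94)*√(-16) - 8848 = -148*I - 8848 = -8848 - 148*I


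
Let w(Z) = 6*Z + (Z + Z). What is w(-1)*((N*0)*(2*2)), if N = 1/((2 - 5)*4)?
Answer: 0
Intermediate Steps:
N = -1/12 (N = 1/(-3*4) = 1/(-12) = -1/12 ≈ -0.083333)
w(Z) = 8*Z (w(Z) = 6*Z + 2*Z = 8*Z)
w(-1)*((N*0)*(2*2)) = (8*(-1))*((-1/12*0)*(2*2)) = -0*4 = -8*0 = 0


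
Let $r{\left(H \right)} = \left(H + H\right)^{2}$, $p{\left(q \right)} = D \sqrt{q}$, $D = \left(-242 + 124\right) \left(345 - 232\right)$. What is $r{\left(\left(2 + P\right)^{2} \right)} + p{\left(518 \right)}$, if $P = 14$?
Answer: $262144 - 13334 \sqrt{518} \approx -41333.0$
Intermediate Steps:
$D = -13334$ ($D = \left(-118\right) 113 = -13334$)
$p{\left(q \right)} = - 13334 \sqrt{q}$
$r{\left(H \right)} = 4 H^{2}$ ($r{\left(H \right)} = \left(2 H\right)^{2} = 4 H^{2}$)
$r{\left(\left(2 + P\right)^{2} \right)} + p{\left(518 \right)} = 4 \left(\left(2 + 14\right)^{2}\right)^{2} - 13334 \sqrt{518} = 4 \left(16^{2}\right)^{2} - 13334 \sqrt{518} = 4 \cdot 256^{2} - 13334 \sqrt{518} = 4 \cdot 65536 - 13334 \sqrt{518} = 262144 - 13334 \sqrt{518}$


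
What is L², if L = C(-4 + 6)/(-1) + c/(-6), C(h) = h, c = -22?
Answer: 25/9 ≈ 2.7778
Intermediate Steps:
L = 5/3 (L = (-4 + 6)/(-1) - 22/(-6) = 2*(-1) - 22*(-⅙) = -2 + 11/3 = 5/3 ≈ 1.6667)
L² = (5/3)² = 25/9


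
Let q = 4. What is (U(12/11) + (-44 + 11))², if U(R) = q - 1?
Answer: 900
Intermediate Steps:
U(R) = 3 (U(R) = 4 - 1 = 3)
(U(12/11) + (-44 + 11))² = (3 + (-44 + 11))² = (3 - 33)² = (-30)² = 900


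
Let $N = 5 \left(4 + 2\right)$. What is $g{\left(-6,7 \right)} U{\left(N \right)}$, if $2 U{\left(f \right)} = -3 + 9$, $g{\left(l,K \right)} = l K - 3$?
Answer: $-135$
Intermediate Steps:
$N = 30$ ($N = 5 \cdot 6 = 30$)
$g{\left(l,K \right)} = -3 + K l$ ($g{\left(l,K \right)} = K l - 3 = -3 + K l$)
$U{\left(f \right)} = 3$ ($U{\left(f \right)} = \frac{-3 + 9}{2} = \frac{1}{2} \cdot 6 = 3$)
$g{\left(-6,7 \right)} U{\left(N \right)} = \left(-3 + 7 \left(-6\right)\right) 3 = \left(-3 - 42\right) 3 = \left(-45\right) 3 = -135$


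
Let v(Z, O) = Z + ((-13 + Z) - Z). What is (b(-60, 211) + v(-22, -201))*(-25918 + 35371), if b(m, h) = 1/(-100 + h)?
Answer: -12238484/37 ≈ -3.3077e+5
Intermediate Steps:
v(Z, O) = -13 + Z (v(Z, O) = Z - 13 = -13 + Z)
(b(-60, 211) + v(-22, -201))*(-25918 + 35371) = (1/(-100 + 211) + (-13 - 22))*(-25918 + 35371) = (1/111 - 35)*9453 = -3884/111*9453 = -12238484/37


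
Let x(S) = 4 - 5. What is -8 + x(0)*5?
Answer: -13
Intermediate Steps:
x(S) = -1
-8 + x(0)*5 = -8 - 1*5 = -8 - 5 = -13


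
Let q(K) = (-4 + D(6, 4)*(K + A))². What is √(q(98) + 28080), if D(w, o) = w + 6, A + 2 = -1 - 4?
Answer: 4*√75739 ≈ 1100.8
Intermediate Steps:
A = -7 (A = -2 + (-1 - 4) = -2 - 5 = -7)
D(w, o) = 6 + w
q(K) = (-88 + 12*K)² (q(K) = (-4 + (6 + 6)*(K - 7))² = (-4 + 12*(-7 + K))² = (-4 + (-84 + 12*K))² = (-88 + 12*K)²)
√(q(98) + 28080) = √(16*(22 - 3*98)² + 28080) = √(16*(22 - 294)² + 28080) = √(16*(-272)² + 28080) = √(16*73984 + 28080) = √(1183744 + 28080) = √1211824 = 4*√75739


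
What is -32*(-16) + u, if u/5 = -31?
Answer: 357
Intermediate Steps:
u = -155 (u = 5*(-31) = -155)
-32*(-16) + u = -32*(-16) - 155 = 512 - 155 = 357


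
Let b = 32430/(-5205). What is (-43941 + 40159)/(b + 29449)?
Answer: -1312354/10216641 ≈ -0.12845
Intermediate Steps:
b = -2162/347 (b = 32430*(-1/5205) = -2162/347 ≈ -6.2305)
(-43941 + 40159)/(b + 29449) = (-43941 + 40159)/(-2162/347 + 29449) = -3782/10216641/347 = -3782*347/10216641 = -1312354/10216641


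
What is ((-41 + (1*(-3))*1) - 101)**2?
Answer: 21025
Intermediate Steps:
((-41 + (1*(-3))*1) - 101)**2 = ((-41 - 3*1) - 101)**2 = ((-41 - 3) - 101)**2 = (-44 - 101)**2 = (-145)**2 = 21025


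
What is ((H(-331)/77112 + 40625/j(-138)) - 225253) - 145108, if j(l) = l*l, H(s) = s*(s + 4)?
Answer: -5035904495135/13597416 ≈ -3.7036e+5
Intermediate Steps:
H(s) = s*(4 + s)
j(l) = l²
((H(-331)/77112 + 40625/j(-138)) - 225253) - 145108 = ((-331*(4 - 331)/77112 + 40625/((-138)²)) - 225253) - 145108 = ((-331*(-327)*(1/77112) + 40625/19044) - 225253) - 145108 = ((108237*(1/77112) + 40625*(1/19044)) - 225253) - 145108 = ((36079/25704 + 40625/19044) - 225253) - 145108 = (48092041/13597416 - 225253) - 145108 = -3062810654207/13597416 - 145108 = -5035904495135/13597416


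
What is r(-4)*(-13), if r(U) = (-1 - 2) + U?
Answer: 91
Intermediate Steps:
r(U) = -3 + U
r(-4)*(-13) = (-3 - 4)*(-13) = -7*(-13) = 91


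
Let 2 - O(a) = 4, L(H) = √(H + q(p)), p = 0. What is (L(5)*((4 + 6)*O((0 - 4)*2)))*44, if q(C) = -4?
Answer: -880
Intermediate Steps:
L(H) = √(-4 + H) (L(H) = √(H - 4) = √(-4 + H))
O(a) = -2 (O(a) = 2 - 1*4 = 2 - 4 = -2)
(L(5)*((4 + 6)*O((0 - 4)*2)))*44 = (√(-4 + 5)*((4 + 6)*(-2)))*44 = (√1*(10*(-2)))*44 = (1*(-20))*44 = -20*44 = -880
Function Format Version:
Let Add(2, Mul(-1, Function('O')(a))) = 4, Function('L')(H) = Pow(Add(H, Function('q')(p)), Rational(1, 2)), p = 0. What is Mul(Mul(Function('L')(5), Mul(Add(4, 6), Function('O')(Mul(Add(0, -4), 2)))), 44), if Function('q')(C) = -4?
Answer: -880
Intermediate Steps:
Function('L')(H) = Pow(Add(-4, H), Rational(1, 2)) (Function('L')(H) = Pow(Add(H, -4), Rational(1, 2)) = Pow(Add(-4, H), Rational(1, 2)))
Function('O')(a) = -2 (Function('O')(a) = Add(2, Mul(-1, 4)) = Add(2, -4) = -2)
Mul(Mul(Function('L')(5), Mul(Add(4, 6), Function('O')(Mul(Add(0, -4), 2)))), 44) = Mul(Mul(Pow(Add(-4, 5), Rational(1, 2)), Mul(Add(4, 6), -2)), 44) = Mul(Mul(Pow(1, Rational(1, 2)), Mul(10, -2)), 44) = Mul(Mul(1, -20), 44) = Mul(-20, 44) = -880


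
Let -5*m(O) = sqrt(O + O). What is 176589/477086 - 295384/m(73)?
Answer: 176589/477086 + 738460*sqrt(146)/73 ≈ 1.2223e+5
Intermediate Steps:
m(O) = -sqrt(2)*sqrt(O)/5 (m(O) = -sqrt(O + O)/5 = -sqrt(2)*sqrt(O)/5)
176589/477086 - 295384/m(73) = 176589/477086 - 295384*(-5*sqrt(146)/146) = 176589*(1/477086) - 295384*(-5*sqrt(146)/146) = 176589/477086 - (-738460)*sqrt(146)/73 = 176589/477086 + 738460*sqrt(146)/73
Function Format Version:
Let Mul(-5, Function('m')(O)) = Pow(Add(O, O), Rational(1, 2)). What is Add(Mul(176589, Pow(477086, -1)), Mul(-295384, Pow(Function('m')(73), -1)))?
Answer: Add(Rational(176589, 477086), Mul(Rational(738460, 73), Pow(146, Rational(1, 2)))) ≈ 1.2223e+5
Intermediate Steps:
Function('m')(O) = Mul(Rational(-1, 5), Pow(2, Rational(1, 2)), Pow(O, Rational(1, 2))) (Function('m')(O) = Mul(Rational(-1, 5), Pow(Add(O, O), Rational(1, 2))) = Mul(Rational(-1, 5), Pow(Mul(2, O), Rational(1, 2))) = Mul(Rational(-1, 5), Mul(Pow(2, Rational(1, 2)), Pow(O, Rational(1, 2)))) = Mul(Rational(-1, 5), Pow(2, Rational(1, 2)), Pow(O, Rational(1, 2))))
Add(Mul(176589, Pow(477086, -1)), Mul(-295384, Pow(Function('m')(73), -1))) = Add(Mul(176589, Pow(477086, -1)), Mul(-295384, Pow(Mul(Rational(-1, 5), Pow(2, Rational(1, 2)), Pow(73, Rational(1, 2))), -1))) = Add(Mul(176589, Rational(1, 477086)), Mul(-295384, Pow(Mul(Rational(-1, 5), Pow(146, Rational(1, 2))), -1))) = Add(Rational(176589, 477086), Mul(-295384, Mul(Rational(-5, 146), Pow(146, Rational(1, 2))))) = Add(Rational(176589, 477086), Mul(Rational(738460, 73), Pow(146, Rational(1, 2))))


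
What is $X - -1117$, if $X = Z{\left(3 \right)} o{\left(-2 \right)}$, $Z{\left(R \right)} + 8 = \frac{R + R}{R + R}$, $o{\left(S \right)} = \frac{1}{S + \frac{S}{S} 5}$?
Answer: $\frac{3344}{3} \approx 1114.7$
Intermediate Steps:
$o{\left(S \right)} = \frac{1}{5 + S}$ ($o{\left(S \right)} = \frac{1}{S + 1 \cdot 5} = \frac{1}{S + 5} = \frac{1}{5 + S}$)
$Z{\left(R \right)} = -7$ ($Z{\left(R \right)} = -8 + \frac{R + R}{R + R} = -8 + \frac{2 R}{2 R} = -8 + 2 R \frac{1}{2 R} = -8 + 1 = -7$)
$X = - \frac{7}{3}$ ($X = - \frac{7}{5 - 2} = - \frac{7}{3} \approx -2.3333$)
$X - -1117 = - \frac{7}{3} - -1117 = - \frac{7}{3} + \left(-353 + 1470\right) = - \frac{7}{3} + 1117 = \frac{3344}{3}$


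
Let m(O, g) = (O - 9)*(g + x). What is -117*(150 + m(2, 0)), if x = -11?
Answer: -26559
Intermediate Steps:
m(O, g) = (-11 + g)*(-9 + O) (m(O, g) = (O - 9)*(g - 11) = (-9 + O)*(-11 + g) = (-11 + g)*(-9 + O))
-117*(150 + m(2, 0)) = -117*(150 + (99 - 11*2 - 9*0 + 2*0)) = -117*(150 + (99 - 22 + 0 + 0)) = -117*(150 + 77) = -117*227 = -26559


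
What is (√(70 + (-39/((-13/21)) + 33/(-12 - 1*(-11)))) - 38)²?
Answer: 784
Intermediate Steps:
(√(70 + (-39/((-13/21)) + 33/(-12 - 1*(-11)))) - 38)² = (√(70 + (-39/((-13*1/21)) + 33/(-12 + 11))) - 38)² = (√(70 + (-39/(-13/21) + 33/(-1))) - 38)² = (√(70 + (-39*(-21/13) + 33*(-1))) - 38)² = (√(70 + (63 - 33)) - 38)² = (√(70 + 30) - 38)² = (√100 - 38)² = (10 - 38)² = (-28)² = 784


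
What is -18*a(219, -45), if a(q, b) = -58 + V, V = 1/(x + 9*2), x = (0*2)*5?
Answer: 1043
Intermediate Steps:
x = 0 (x = 0*5 = 0)
V = 1/18 (V = 1/(0 + 9*2) = 1/(0 + 18) = 1/18 ≈ 0.055556)
a(q, b) = -1043/18 (a(q, b) = -58 + 1/18 = -1043/18)
-18*a(219, -45) = -18*(-1043/18) = 1043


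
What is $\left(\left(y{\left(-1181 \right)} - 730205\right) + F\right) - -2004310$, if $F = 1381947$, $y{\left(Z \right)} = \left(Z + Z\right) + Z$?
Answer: $2652509$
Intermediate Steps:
$y{\left(Z \right)} = 3 Z$ ($y{\left(Z \right)} = 2 Z + Z = 3 Z$)
$\left(\left(y{\left(-1181 \right)} - 730205\right) + F\right) - -2004310 = \left(\left(3 \left(-1181\right) - 730205\right) + 1381947\right) - -2004310 = \left(\left(-3543 - 730205\right) + 1381947\right) + 2004310 = \left(-733748 + 1381947\right) + 2004310 = 648199 + 2004310 = 2652509$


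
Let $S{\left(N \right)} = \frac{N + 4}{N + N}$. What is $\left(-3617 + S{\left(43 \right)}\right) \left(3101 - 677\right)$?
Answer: $- \frac{376950180}{43} \approx -8.7663 \cdot 10^{6}$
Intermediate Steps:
$S{\left(N \right)} = \frac{4 + N}{2 N}$
$\left(-3617 + S{\left(43 \right)}\right) \left(3101 - 677\right) = \left(-3617 + \frac{4 + 43}{2 \cdot 43}\right) \left(3101 - 677\right) = \left(-3617 + \frac{1}{2} \cdot \frac{1}{43} \cdot 47\right) 2424 = \left(-3617 + \frac{47}{86}\right) 2424 = \left(- \frac{311015}{86}\right) 2424 = - \frac{376950180}{43}$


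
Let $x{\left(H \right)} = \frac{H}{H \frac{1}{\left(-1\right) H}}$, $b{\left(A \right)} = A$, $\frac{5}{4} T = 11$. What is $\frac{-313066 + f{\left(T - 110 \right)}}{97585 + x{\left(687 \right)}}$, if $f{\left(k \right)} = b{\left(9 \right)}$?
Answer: $- \frac{313057}{96898} \approx -3.2308$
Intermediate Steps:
$T = \frac{44}{5}$ ($T = \frac{4}{5} \cdot 11 = \frac{44}{5} \approx 8.8$)
$f{\left(k \right)} = 9$
$x{\left(H \right)} = - H$ ($x{\left(H \right)} = \frac{H}{H \left(- \frac{1}{H}\right)} = \frac{H}{-1} = H \left(-1\right) = - H$)
$\frac{-313066 + f{\left(T - 110 \right)}}{97585 + x{\left(687 \right)}} = \frac{-313066 + 9}{97585 - 687} = - \frac{313057}{97585 - 687} = - \frac{313057}{96898}$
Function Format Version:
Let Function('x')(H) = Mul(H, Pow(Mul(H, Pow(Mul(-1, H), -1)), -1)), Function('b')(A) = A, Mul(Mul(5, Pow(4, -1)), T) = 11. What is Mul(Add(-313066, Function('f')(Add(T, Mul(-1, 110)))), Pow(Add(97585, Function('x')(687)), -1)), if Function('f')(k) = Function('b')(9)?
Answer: Rational(-313057, 96898) ≈ -3.2308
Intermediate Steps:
T = Rational(44, 5) (T = Mul(Rational(4, 5), 11) = Rational(44, 5) ≈ 8.8000)
Function('f')(k) = 9
Function('x')(H) = Mul(-1, H) (Function('x')(H) = Mul(H, Pow(Mul(H, Mul(-1, Pow(H, -1))), -1)) = Mul(H, Pow(-1, -1)) = Mul(H, -1) = Mul(-1, H))
Mul(Add(-313066, Function('f')(Add(T, Mul(-1, 110)))), Pow(Add(97585, Function('x')(687)), -1)) = Mul(Add(-313066, 9), Pow(Add(97585, Mul(-1, 687)), -1)) = Mul(-313057, Pow(Add(97585, -687), -1)) = Mul(-313057, Pow(96898, -1)) = Mul(-313057, Rational(1, 96898)) = Rational(-313057, 96898)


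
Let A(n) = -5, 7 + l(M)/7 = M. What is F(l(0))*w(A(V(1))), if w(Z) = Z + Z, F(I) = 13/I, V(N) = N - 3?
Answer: 130/49 ≈ 2.6531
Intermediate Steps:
l(M) = -49 + 7*M
V(N) = -3 + N
w(Z) = 2*Z
F(l(0))*w(A(V(1))) = (13/(-49 + 7*0))*(2*(-5)) = (13/(-49 + 0))*(-10) = (13/(-49))*(-10) = (13*(-1/49))*(-10) = -13/49*(-10) = 130/49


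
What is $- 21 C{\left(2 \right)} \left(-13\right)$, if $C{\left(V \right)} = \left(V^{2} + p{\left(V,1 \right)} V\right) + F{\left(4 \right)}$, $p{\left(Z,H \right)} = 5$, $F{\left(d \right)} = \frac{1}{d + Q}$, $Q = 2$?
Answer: $\frac{7735}{2} \approx 3867.5$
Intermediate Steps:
$F{\left(d \right)} = \frac{1}{2 + d}$ ($F{\left(d \right)} = \frac{1}{d + 2} = \frac{1}{2 + d}$)
$C{\left(V \right)} = \frac{1}{6} + V^{2} + 5 V$ ($C{\left(V \right)} = \left(V^{2} + 5 V\right) + \frac{1}{2 + 4} = \left(V^{2} + 5 V\right) + \frac{1}{6} = \frac{1}{6} + V^{2} + 5 V$)
$- 21 C{\left(2 \right)} \left(-13\right) = - 21 \left(\frac{1}{6} + 2^{2} + 5 \cdot 2\right) \left(-13\right) = - 21 \left(\frac{1}{6} + 4 + 10\right) \left(-13\right) = \left(-21\right) \frac{85}{6} \left(-13\right) = \left(- \frac{595}{2}\right) \left(-13\right) = \frac{7735}{2}$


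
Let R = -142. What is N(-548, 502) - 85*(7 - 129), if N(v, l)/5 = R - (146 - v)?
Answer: 6190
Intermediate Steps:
N(v, l) = -1440 + 5*v (N(v, l) = 5*(-142 - (146 - v)) = 5*(-142 + (-146 + v)) = 5*(-288 + v) = -1440 + 5*v)
N(-548, 502) - 85*(7 - 129) = (-1440 + 5*(-548)) - 85*(7 - 129) = (-1440 - 2740) - 85*(-122) = -4180 - 1*(-10370) = -4180 + 10370 = 6190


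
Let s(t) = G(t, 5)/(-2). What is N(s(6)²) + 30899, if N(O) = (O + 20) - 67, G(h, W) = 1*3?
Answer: 123417/4 ≈ 30854.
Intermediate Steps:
G(h, W) = 3
s(t) = -3/2 (s(t) = 3/(-2) = 3*(-½) = -3/2)
N(O) = -47 + O (N(O) = (20 + O) - 67 = -47 + O)
N(s(6)²) + 30899 = (-47 + (-3/2)²) + 30899 = (-47 + 9/4) + 30899 = -179/4 + 30899 = 123417/4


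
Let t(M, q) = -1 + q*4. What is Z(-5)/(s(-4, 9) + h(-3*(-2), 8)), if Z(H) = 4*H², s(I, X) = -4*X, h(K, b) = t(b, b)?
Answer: -20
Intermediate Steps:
t(M, q) = -1 + 4*q
h(K, b) = -1 + 4*b
Z(-5)/(s(-4, 9) + h(-3*(-2), 8)) = (4*(-5)²)/(-4*9 + (-1 + 4*8)) = (4*25)/(-36 + (-1 + 32)) = 100/(-36 + 31) = 100/(-5) = -⅕*100 = -20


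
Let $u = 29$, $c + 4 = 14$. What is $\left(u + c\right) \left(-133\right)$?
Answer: $-5187$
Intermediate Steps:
$c = 10$ ($c = -4 + 14 = 10$)
$\left(u + c\right) \left(-133\right) = \left(29 + 10\right) \left(-133\right) = 39 \left(-133\right) = -5187$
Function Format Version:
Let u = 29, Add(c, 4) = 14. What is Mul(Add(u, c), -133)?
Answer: -5187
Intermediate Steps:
c = 10 (c = Add(-4, 14) = 10)
Mul(Add(u, c), -133) = Mul(Add(29, 10), -133) = Mul(39, -133) = -5187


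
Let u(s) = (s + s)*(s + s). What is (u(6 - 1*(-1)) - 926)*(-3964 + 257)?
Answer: 2706110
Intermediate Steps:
u(s) = 4*s**2 (u(s) = (2*s)*(2*s) = 4*s**2)
(u(6 - 1*(-1)) - 926)*(-3964 + 257) = (4*(6 - 1*(-1))**2 - 926)*(-3964 + 257) = (4*(6 + 1)**2 - 926)*(-3707) = (4*7**2 - 926)*(-3707) = (4*49 - 926)*(-3707) = (196 - 926)*(-3707) = -730*(-3707) = 2706110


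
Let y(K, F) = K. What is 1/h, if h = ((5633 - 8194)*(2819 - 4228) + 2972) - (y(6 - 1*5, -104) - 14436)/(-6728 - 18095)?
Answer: 24823/89646289048 ≈ 2.7690e-7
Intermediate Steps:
h = 89646289048/24823 (h = ((5633 - 8194)*(2819 - 4228) + 2972) - ((6 - 1*5) - 14436)/(-6728 - 18095) = (-2561*(-1409) + 2972) - ((6 - 5) - 14436)/(-24823) = (3608449 + 2972) - (1 - 14436)*(-1)/24823 = 3611421 - (-14435)*(-1)/24823 = 3611421 - 1*14435/24823 = 3611421 - 14435/24823 = 89646289048/24823 ≈ 3.6114e+6)
1/h = 1/(89646289048/24823) = 24823/89646289048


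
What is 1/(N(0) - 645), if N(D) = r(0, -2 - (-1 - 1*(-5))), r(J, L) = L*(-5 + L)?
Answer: -1/579 ≈ -0.0017271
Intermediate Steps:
N(D) = 66 (N(D) = (-2 - (-1 - 1*(-5)))*(-5 + (-2 - (-1 - 1*(-5)))) = (-2 - (-1 + 5))*(-5 + (-2 - (-1 + 5))) = (-2 - 1*4)*(-5 + (-2 - 1*4)) = (-2 - 4)*(-5 + (-2 - 4)) = -6*(-5 - 6) = -6*(-11) = 66)
1/(N(0) - 645) = 1/(66 - 645) = 1/(-579) = -1/579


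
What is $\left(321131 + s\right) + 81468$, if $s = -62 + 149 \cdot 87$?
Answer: $415500$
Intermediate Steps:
$s = 12901$ ($s = -62 + 12963 = 12901$)
$\left(321131 + s\right) + 81468 = \left(321131 + 12901\right) + 81468 = 334032 + 81468 = 415500$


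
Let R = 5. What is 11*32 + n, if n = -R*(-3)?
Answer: 367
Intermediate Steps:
n = 15 (n = -1*5*(-3) = -5*(-3) = 15)
11*32 + n = 11*32 + 15 = 352 + 15 = 367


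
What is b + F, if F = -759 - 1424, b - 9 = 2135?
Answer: -39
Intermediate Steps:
b = 2144 (b = 9 + 2135 = 2144)
F = -2183
b + F = 2144 - 2183 = -39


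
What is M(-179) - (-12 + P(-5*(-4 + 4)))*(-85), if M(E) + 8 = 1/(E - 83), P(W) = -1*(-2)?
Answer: -224797/262 ≈ -858.00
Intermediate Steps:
P(W) = 2
M(E) = -8 + 1/(-83 + E) (M(E) = -8 + 1/(E - 83) = -8 + 1/(-83 + E))
M(-179) - (-12 + P(-5*(-4 + 4)))*(-85) = (665 - 8*(-179))/(-83 - 179) - (-12 + 2)*(-85) = (665 + 1432)/(-262) - (-10)*(-85) = -1/262*2097 - 1*850 = -2097/262 - 850 = -224797/262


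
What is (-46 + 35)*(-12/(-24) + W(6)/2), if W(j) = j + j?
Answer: -143/2 ≈ -71.500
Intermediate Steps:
W(j) = 2*j
(-46 + 35)*(-12/(-24) + W(6)/2) = (-46 + 35)*(-12/(-24) + (2*6)/2) = -11*(-12*(-1/24) + 12*(½)) = -11*(½ + 6) = -11*13/2 = -143/2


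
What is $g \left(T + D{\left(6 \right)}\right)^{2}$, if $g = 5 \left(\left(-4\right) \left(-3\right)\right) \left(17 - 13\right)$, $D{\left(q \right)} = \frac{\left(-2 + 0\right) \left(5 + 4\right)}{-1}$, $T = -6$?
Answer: $34560$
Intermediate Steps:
$D{\left(q \right)} = 18$ ($D{\left(q \right)} = \left(-2\right) 9 \left(-1\right) = \left(-18\right) \left(-1\right) = 18$)
$g = 240$ ($g = 5 \cdot 12 \cdot 4 = 60 \cdot 4 = 240$)
$g \left(T + D{\left(6 \right)}\right)^{2} = 240 \left(-6 + 18\right)^{2} = 240 \cdot 12^{2} = 240 \cdot 144 = 34560$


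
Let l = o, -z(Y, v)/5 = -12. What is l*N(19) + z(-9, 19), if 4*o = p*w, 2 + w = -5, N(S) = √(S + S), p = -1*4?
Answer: 60 + 7*√38 ≈ 103.15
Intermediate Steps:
p = -4
N(S) = √2*√S (N(S) = √(2*S) = √2*√S)
z(Y, v) = 60 (z(Y, v) = -5*(-12) = 60)
w = -7 (w = -2 - 5 = -7)
o = 7 (o = (-4*(-7))/4 = (¼)*28 = 7)
l = 7
l*N(19) + z(-9, 19) = 7*(√2*√19) + 60 = 7*√38 + 60 = 60 + 7*√38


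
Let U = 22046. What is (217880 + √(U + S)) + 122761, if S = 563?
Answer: 340641 + √22609 ≈ 3.4079e+5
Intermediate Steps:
(217880 + √(U + S)) + 122761 = (217880 + √(22046 + 563)) + 122761 = (217880 + √22609) + 122761 = 340641 + √22609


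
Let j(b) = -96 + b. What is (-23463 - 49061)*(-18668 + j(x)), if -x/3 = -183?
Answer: 1321024660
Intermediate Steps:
x = 549 (x = -3*(-183) = 549)
(-23463 - 49061)*(-18668 + j(x)) = (-23463 - 49061)*(-18668 + (-96 + 549)) = -72524*(-18668 + 453) = -72524*(-18215) = 1321024660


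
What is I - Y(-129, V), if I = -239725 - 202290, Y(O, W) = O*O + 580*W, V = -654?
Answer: -79336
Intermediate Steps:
Y(O, W) = O**2 + 580*W
I = -442015
I - Y(-129, V) = -442015 - ((-129)**2 + 580*(-654)) = -442015 - (16641 - 379320) = -442015 - 1*(-362679) = -442015 + 362679 = -79336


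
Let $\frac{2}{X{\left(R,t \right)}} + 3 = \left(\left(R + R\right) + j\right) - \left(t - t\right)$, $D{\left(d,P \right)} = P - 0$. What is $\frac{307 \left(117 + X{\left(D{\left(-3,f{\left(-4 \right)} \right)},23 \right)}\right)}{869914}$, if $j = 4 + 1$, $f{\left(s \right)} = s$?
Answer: $\frac{53725}{1304871} \approx 0.041173$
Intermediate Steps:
$D{\left(d,P \right)} = P$ ($D{\left(d,P \right)} = P + 0 = P$)
$j = 5$
$X{\left(R,t \right)} = \frac{2}{2 + 2 R}$ ($X{\left(R,t \right)} = \frac{2}{-3 + \left(\left(\left(R + R\right) + 5\right) - \left(t - t\right)\right)} = \frac{2}{-3 + \left(\left(2 R + 5\right) - 0\right)} = \frac{2}{-3 + \left(\left(5 + 2 R\right) + 0\right)} = \frac{2}{-3 + \left(5 + 2 R\right)} = \frac{2}{2 + 2 R}$)
$\frac{307 \left(117 + X{\left(D{\left(-3,f{\left(-4 \right)} \right)},23 \right)}\right)}{869914} = \frac{307 \left(117 + \frac{1}{1 - 4}\right)}{869914} = 307 \left(117 + \frac{1}{-3}\right) \frac{1}{869914} = 307 \left(117 - \frac{1}{3}\right) \frac{1}{869914} = 307 \cdot \frac{350}{3} \cdot \frac{1}{869914} = \frac{107450}{3} \cdot \frac{1}{869914} = \frac{53725}{1304871}$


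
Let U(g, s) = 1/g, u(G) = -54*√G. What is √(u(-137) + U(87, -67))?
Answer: √(87 - 408726*I*√137)/87 ≈ 17.777 - 17.777*I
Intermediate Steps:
√(u(-137) + U(87, -67)) = √(-54*I*√137 + 1/87) = √(1/87 - 54*I*√137)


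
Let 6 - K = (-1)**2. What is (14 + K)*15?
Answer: 285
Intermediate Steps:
K = 5 (K = 6 - 1*(-1)**2 = 6 - 1*1 = 6 - 1 = 5)
(14 + K)*15 = (14 + 5)*15 = 19*15 = 285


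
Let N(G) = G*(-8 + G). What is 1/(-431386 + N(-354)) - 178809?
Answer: -54221683543/303238 ≈ -1.7881e+5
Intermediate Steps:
1/(-431386 + N(-354)) - 178809 = 1/(-431386 - 354*(-8 - 354)) - 178809 = 1/(-431386 - 354*(-362)) - 178809 = 1/(-431386 + 128148) - 178809 = 1/(-303238) - 178809 = -1/303238 - 178809 = -54221683543/303238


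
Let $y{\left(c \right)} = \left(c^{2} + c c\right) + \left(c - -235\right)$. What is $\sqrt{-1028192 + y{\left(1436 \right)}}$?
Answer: $\sqrt{3097671} \approx 1760.0$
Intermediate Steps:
$y{\left(c \right)} = 235 + c + 2 c^{2}$ ($y{\left(c \right)} = \left(c^{2} + c^{2}\right) + \left(c + 235\right) = 2 c^{2} + \left(235 + c\right) = 235 + c + 2 c^{2}$)
$\sqrt{-1028192 + y{\left(1436 \right)}} = \sqrt{-1028192 + \left(235 + 1436 + 2 \cdot 1436^{2}\right)} = \sqrt{-1028192 + \left(235 + 1436 + 2 \cdot 2062096\right)} = \sqrt{-1028192 + \left(235 + 1436 + 4124192\right)} = \sqrt{-1028192 + 4125863} = \sqrt{3097671}$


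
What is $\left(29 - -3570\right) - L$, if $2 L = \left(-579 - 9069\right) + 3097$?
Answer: $\frac{13749}{2} \approx 6874.5$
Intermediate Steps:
$L = - \frac{6551}{2}$ ($L = \frac{\left(-579 - 9069\right) + 3097}{2} = \frac{-9648 + 3097}{2} = \frac{1}{2} \left(-6551\right) = - \frac{6551}{2} \approx -3275.5$)
$\left(29 - -3570\right) - L = \left(29 - -3570\right) - - \frac{6551}{2} = \left(29 + 3570\right) + \frac{6551}{2} = 3599 + \frac{6551}{2} = \frac{13749}{2}$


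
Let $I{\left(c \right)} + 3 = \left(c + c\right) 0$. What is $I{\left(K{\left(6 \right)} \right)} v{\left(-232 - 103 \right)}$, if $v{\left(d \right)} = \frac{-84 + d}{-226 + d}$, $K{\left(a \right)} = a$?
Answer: $- \frac{419}{187} \approx -2.2406$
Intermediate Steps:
$I{\left(c \right)} = -3$ ($I{\left(c \right)} = -3 + \left(c + c\right) 0 = -3 + 2 c 0 = -3 + 0 = -3$)
$v{\left(d \right)} = \frac{-84 + d}{-226 + d}$
$I{\left(K{\left(6 \right)} \right)} v{\left(-232 - 103 \right)} = - 3 \frac{-84 - 335}{-226 - 335} = - 3 \frac{1}{-561} \left(-419\right) = - 3 \left(\left(- \frac{1}{561}\right) \left(-419\right)\right) = \left(-3\right) \frac{419}{561} = - \frac{419}{187}$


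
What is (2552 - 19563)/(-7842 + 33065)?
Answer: -17011/25223 ≈ -0.67442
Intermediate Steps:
(2552 - 19563)/(-7842 + 33065) = -17011/25223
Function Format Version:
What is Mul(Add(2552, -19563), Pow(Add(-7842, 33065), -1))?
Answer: Rational(-17011, 25223) ≈ -0.67442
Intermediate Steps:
Mul(Add(2552, -19563), Pow(Add(-7842, 33065), -1)) = Mul(-17011, Pow(25223, -1)) = Mul(-17011, Rational(1, 25223)) = Rational(-17011, 25223)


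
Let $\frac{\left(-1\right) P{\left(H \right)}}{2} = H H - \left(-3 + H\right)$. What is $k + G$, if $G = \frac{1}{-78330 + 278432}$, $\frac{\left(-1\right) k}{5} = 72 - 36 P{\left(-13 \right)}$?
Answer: $- \frac{13398829919}{200102} \approx -66960.0$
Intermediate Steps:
$P{\left(H \right)} = -6 - 2 H^{2} + 2 H$ ($P{\left(H \right)} = - 2 \left(H H - \left(-3 + H\right)\right) = - 2 \left(H^{2} - \left(-3 + H\right)\right) = - 2 \left(3 + H^{2} - H\right) = -6 - 2 H^{2} + 2 H$)
$k = -66960$ ($k = - 5 \left(72 - 36 \left(-6 - 2 \left(-13\right)^{2} + 2 \left(-13\right)\right)\right) = - 5 \left(72 - 36 \left(-6 - 338 - 26\right)\right) = - 5 \left(72 - -13320\right) = - 5 \left(72 + 13320\right) = \left(-5\right) 13392 = -66960$)
$G = \frac{1}{200102} \approx 4.9974 \cdot 10^{-6}$
$k + G = -66960 + \frac{1}{200102} = - \frac{13398829919}{200102}$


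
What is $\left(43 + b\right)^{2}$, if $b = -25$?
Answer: $324$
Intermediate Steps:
$\left(43 + b\right)^{2} = \left(43 - 25\right)^{2} = 18^{2} = 324$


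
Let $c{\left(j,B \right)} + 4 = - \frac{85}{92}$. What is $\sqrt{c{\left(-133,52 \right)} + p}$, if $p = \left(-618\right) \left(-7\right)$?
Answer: $\frac{3 \sqrt{1015933}}{46} \approx 65.735$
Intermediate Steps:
$c{\left(j,B \right)} = - \frac{453}{92}$ ($c{\left(j,B \right)} = -4 - \frac{85}{92} = - \frac{453}{92}$)
$p = 4326$
$\sqrt{c{\left(-133,52 \right)} + p} = \sqrt{- \frac{453}{92} + 4326} = \sqrt{\frac{397539}{92}} = \frac{3 \sqrt{1015933}}{46}$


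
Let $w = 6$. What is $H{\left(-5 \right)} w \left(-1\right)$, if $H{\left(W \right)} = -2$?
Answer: $12$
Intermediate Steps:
$H{\left(-5 \right)} w \left(-1\right) = \left(-2\right) 6 \left(-1\right) = \left(-12\right) \left(-1\right) = 12$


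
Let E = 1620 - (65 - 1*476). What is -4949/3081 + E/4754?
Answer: -17270035/14647074 ≈ -1.1791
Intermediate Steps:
E = 2031 (E = 1620 - (65 - 476) = 1620 - 1*(-411) = 1620 + 411 = 2031)
-4949/3081 + E/4754 = -4949/3081 + 2031/4754 = -17270035/14647074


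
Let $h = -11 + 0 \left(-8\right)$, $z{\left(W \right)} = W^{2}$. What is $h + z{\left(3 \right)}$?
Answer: $-2$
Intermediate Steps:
$h = -11$ ($h = -11 + 0 = -11$)
$h + z{\left(3 \right)} = -11 + 3^{2} = -11 + 9 = -2$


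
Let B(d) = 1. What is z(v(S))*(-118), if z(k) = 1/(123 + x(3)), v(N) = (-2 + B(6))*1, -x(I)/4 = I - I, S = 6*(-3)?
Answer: -118/123 ≈ -0.95935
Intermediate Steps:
S = -18
x(I) = 0 (x(I) = -4*(I - I) = -4*0 = 0)
v(N) = -1 (v(N) = (-2 + 1)*1 = -1*1 = -1)
z(k) = 1/123 (z(k) = 1/(123 + 0) = 1/123)
z(v(S))*(-118) = (1/123)*(-118) = -118/123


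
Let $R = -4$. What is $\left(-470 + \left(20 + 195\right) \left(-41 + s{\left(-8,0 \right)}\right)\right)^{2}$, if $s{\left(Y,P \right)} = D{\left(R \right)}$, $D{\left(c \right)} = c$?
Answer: $102921025$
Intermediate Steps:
$s{\left(Y,P \right)} = -4$
$\left(-470 + \left(20 + 195\right) \left(-41 + s{\left(-8,0 \right)}\right)\right)^{2} = \left(-470 + \left(20 + 195\right) \left(-41 - 4\right)\right)^{2} = \left(-470 + 215 \left(-45\right)\right)^{2} = \left(-470 - 9675\right)^{2} = \left(-10145\right)^{2} = 102921025$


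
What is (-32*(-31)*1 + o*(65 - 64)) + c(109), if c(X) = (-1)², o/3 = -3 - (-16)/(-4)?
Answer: 972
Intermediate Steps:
o = -21 (o = 3*(-3 - (-16)/(-4)) = 3*(-3 - (-16)*(-1)/4) = 3*(-3 - 1*4) = 3*(-3 - 4) = 3*(-7) = -21)
c(X) = 1
(-32*(-31)*1 + o*(65 - 64)) + c(109) = (-32*(-31)*1 - 21*(65 - 64)) + 1 = (992*1 - 21*1) + 1 = (992 - 21) + 1 = 971 + 1 = 972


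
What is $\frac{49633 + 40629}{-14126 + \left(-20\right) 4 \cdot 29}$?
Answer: $- \frac{45131}{8223} \approx -5.4884$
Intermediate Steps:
$\frac{49633 + 40629}{-14126 + \left(-20\right) 4 \cdot 29} = \frac{90262}{-14126 - 2320} = \frac{90262}{-16446} = 90262 \left(- \frac{1}{16446}\right) = - \frac{45131}{8223}$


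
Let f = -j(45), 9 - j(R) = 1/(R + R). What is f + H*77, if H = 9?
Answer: 61561/90 ≈ 684.01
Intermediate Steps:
j(R) = 9 - 1/(2*R) (j(R) = 9 - 1/(R + R) = 9 - 1/(2*R))
f = -809/90 (f = -(9 - 1/2/45) = -(9 - 1/2*1/45) = -(9 - 1/90) = -1*809/90 = -809/90 ≈ -8.9889)
f + H*77 = -809/90 + 9*77 = -809/90 + 693 = 61561/90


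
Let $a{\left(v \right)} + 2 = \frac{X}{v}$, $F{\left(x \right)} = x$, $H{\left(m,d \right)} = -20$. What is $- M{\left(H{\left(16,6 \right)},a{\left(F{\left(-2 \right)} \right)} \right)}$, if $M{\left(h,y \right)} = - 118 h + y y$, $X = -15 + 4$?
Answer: $- \frac{9489}{4} \approx -2372.3$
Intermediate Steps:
$X = -11$
$a{\left(v \right)} = -2 - \frac{11}{v}$
$M{\left(h,y \right)} = y^{2} - 118 h$ ($M{\left(h,y \right)} = - 118 h + y^{2} = y^{2} - 118 h$)
$- M{\left(H{\left(16,6 \right)},a{\left(F{\left(-2 \right)} \right)} \right)} = - (\left(-2 - \frac{11}{-2}\right)^{2} - -2360) = - (\left(-2 - - \frac{11}{2}\right)^{2} + 2360) = - (\left(-2 + \frac{11}{2}\right)^{2} + 2360) = - (\left(\frac{7}{2}\right)^{2} + 2360) = - (\frac{49}{4} + 2360) = \left(-1\right) \frac{9489}{4} = - \frac{9489}{4}$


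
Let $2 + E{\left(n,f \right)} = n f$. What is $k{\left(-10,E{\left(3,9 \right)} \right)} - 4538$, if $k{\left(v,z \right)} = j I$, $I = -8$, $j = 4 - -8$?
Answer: $-4634$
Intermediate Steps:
$j = 12$ ($j = 4 + 8 = 12$)
$E{\left(n,f \right)} = -2 + f n$ ($E{\left(n,f \right)} = -2 + n f = -2 + f n$)
$k{\left(v,z \right)} = -96$ ($k{\left(v,z \right)} = 12 \left(-8\right) = -96$)
$k{\left(-10,E{\left(3,9 \right)} \right)} - 4538 = -96 - 4538 = -4634$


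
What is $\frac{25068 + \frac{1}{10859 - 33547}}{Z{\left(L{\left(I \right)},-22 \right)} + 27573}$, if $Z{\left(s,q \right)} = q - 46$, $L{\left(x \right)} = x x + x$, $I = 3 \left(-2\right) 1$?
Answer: $\frac{568742783}{624033440} \approx 0.9114$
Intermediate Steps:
$I = -6$ ($I = \left(-6\right) 1 = -6$)
$L{\left(x \right)} = x + x^{2}$ ($L{\left(x \right)} = x^{2} + x = x + x^{2}$)
$Z{\left(s,q \right)} = -46 + q$ ($Z{\left(s,q \right)} = q - 46 = -46 + q$)
$\frac{25068 + \frac{1}{10859 - 33547}}{Z{\left(L{\left(I \right)},-22 \right)} + 27573} = \frac{25068 + \frac{1}{10859 - 33547}}{\left(-46 - 22\right) + 27573} = \frac{25068 + \frac{1}{-22688}}{-68 + 27573} = \frac{25068 - \frac{1}{22688}}{27505} = \frac{568742783}{22688} \cdot \frac{1}{27505} = \frac{568742783}{624033440}$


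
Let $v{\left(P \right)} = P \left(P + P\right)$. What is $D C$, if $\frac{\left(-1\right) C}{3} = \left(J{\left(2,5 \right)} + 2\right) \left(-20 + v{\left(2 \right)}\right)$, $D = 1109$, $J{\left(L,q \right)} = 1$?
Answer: $119772$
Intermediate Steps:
$v{\left(P \right)} = 2 P^{2}$ ($v{\left(P \right)} = P 2 P = 2 P^{2}$)
$C = 108$ ($C = - 3 \left(1 + 2\right) \left(-20 + 2 \cdot 2^{2}\right) = - 3 \cdot 3 \left(-20 + 2 \cdot 4\right) = - 3 \cdot 3 \left(-20 + 8\right) = - 3 \cdot 3 \left(-12\right) = \left(-3\right) \left(-36\right) = 108$)
$D C = 1109 \cdot 108 = 119772$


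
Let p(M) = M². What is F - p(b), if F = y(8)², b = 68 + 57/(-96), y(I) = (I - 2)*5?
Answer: -3731049/1024 ≈ -3643.6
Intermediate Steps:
y(I) = -10 + 5*I (y(I) = (-2 + I)*5 = -10 + 5*I)
b = 2157/32 (b = 68 + 57*(-1/96) = 68 - 19/32 = 2157/32 ≈ 67.406)
F = 900 (F = (-10 + 5*8)² = (-10 + 40)² = 30² = 900)
F - p(b) = 900 - (2157/32)² = 900 - 1*4652649/1024 = 900 - 4652649/1024 = -3731049/1024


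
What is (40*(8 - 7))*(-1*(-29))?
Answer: 1160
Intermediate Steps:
(40*(8 - 7))*(-1*(-29)) = (40*1)*29 = 40*29 = 1160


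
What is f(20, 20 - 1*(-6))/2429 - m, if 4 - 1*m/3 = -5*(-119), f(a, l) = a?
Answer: 4306637/2429 ≈ 1773.0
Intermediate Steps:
m = -1773 (m = 12 - (-15)*(-119) = 12 - 3*595 = 12 - 1785 = -1773)
f(20, 20 - 1*(-6))/2429 - m = 20/2429 - 1*(-1773) = 20*(1/2429) + 1773 = 20/2429 + 1773 = 4306637/2429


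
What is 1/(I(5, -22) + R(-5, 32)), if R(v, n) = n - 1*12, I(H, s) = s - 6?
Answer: -⅛ ≈ -0.12500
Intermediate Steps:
I(H, s) = -6 + s
R(v, n) = -12 + n (R(v, n) = n - 12 = -12 + n)
1/(I(5, -22) + R(-5, 32)) = 1/((-6 - 22) + (-12 + 32)) = 1/(-28 + 20) = 1/(-8) = -⅛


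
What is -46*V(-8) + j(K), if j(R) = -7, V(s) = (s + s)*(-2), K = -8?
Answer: -1479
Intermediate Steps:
V(s) = -4*s (V(s) = (2*s)*(-2) = -4*s)
-46*V(-8) + j(K) = -(-184)*(-8) - 7 = -46*32 - 7 = -1472 - 7 = -1479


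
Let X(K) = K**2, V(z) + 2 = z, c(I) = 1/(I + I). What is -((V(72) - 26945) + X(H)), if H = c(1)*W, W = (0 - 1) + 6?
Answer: 107475/4 ≈ 26869.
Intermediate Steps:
c(I) = 1/(2*I)
W = 5 (W = -1 + 6 = 5)
V(z) = -2 + z
H = 5/2 (H = ((1/2)/1)*5 = ((1/2)*1)*5 = (1/2)*5 = 5/2 ≈ 2.5000)
-((V(72) - 26945) + X(H)) = -(((-2 + 72) - 26945) + (5/2)**2) = -((70 - 26945) + 25/4) = -(-26875 + 25/4) = -1*(-107475/4) = 107475/4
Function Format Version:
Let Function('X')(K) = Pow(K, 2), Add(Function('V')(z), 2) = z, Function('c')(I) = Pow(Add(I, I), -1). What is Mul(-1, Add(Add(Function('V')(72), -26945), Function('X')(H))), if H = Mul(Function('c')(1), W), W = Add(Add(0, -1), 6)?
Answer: Rational(107475, 4) ≈ 26869.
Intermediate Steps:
Function('c')(I) = Mul(Rational(1, 2), Pow(I, -1)) (Function('c')(I) = Pow(Mul(2, I), -1) = Mul(Rational(1, 2), Pow(I, -1)))
W = 5 (W = Add(-1, 6) = 5)
Function('V')(z) = Add(-2, z)
H = Rational(5, 2) (H = Mul(Mul(Rational(1, 2), Pow(1, -1)), 5) = Mul(Mul(Rational(1, 2), 1), 5) = Mul(Rational(1, 2), 5) = Rational(5, 2) ≈ 2.5000)
Mul(-1, Add(Add(Function('V')(72), -26945), Function('X')(H))) = Mul(-1, Add(Add(Add(-2, 72), -26945), Pow(Rational(5, 2), 2))) = Mul(-1, Add(Add(70, -26945), Rational(25, 4))) = Mul(-1, Add(-26875, Rational(25, 4))) = Mul(-1, Rational(-107475, 4)) = Rational(107475, 4)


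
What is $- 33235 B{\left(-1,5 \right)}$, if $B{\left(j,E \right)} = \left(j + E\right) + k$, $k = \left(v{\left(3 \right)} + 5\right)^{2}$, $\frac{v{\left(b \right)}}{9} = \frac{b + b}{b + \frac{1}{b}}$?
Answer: $- \frac{75350392}{5} \approx -1.507 \cdot 10^{7}$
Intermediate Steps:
$v{\left(b \right)} = \frac{18 b}{b + \frac{1}{b}}$ ($v{\left(b \right)} = 9 \frac{b + b}{b + \frac{1}{b}} = 9 \frac{2 b}{b + \frac{1}{b}} = \frac{18 b}{b + \frac{1}{b}}$)
$k = \frac{11236}{25}$ ($k = \left(\frac{18 \cdot 3^{2}}{1 + 3^{2}} + 5\right)^{2} = \left(18 \cdot 9 \frac{1}{1 + 9} + 5\right)^{2} = \left(18 \cdot 9 \cdot \frac{1}{10} + 5\right)^{2} = \left(\frac{81}{5} + 5\right)^{2} = \left(\frac{106}{5}\right)^{2} = \frac{11236}{25} \approx 449.44$)
$B{\left(j,E \right)} = \frac{11236}{25} + E + j$ ($B{\left(j,E \right)} = \left(j + E\right) + \frac{11236}{25} = \left(E + j\right) + \frac{11236}{25} = \frac{11236}{25} + E + j$)
$- 33235 B{\left(-1,5 \right)} = - 33235 \left(\frac{11236}{25} + 5 - 1\right) = \left(-33235\right) \frac{11336}{25} = - \frac{75350392}{5}$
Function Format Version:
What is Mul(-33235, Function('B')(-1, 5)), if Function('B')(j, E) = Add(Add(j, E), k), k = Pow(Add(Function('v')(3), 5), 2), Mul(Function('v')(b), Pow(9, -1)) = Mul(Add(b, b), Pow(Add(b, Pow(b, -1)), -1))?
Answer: Rational(-75350392, 5) ≈ -1.5070e+7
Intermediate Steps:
Function('v')(b) = Mul(18, b, Pow(Add(b, Pow(b, -1)), -1)) (Function('v')(b) = Mul(9, Mul(Add(b, b), Pow(Add(b, Pow(b, -1)), -1))) = Mul(9, Mul(Mul(2, b), Pow(Add(b, Pow(b, -1)), -1))) = Mul(9, Mul(2, b, Pow(Add(b, Pow(b, -1)), -1))) = Mul(18, b, Pow(Add(b, Pow(b, -1)), -1)))
k = Rational(11236, 25) (k = Pow(Add(Mul(18, Pow(3, 2), Pow(Add(1, Pow(3, 2)), -1)), 5), 2) = Pow(Add(Mul(18, 9, Pow(Add(1, 9), -1)), 5), 2) = Pow(Add(Mul(18, 9, Pow(10, -1)), 5), 2) = Pow(Add(Mul(18, 9, Rational(1, 10)), 5), 2) = Pow(Add(Rational(81, 5), 5), 2) = Pow(Rational(106, 5), 2) = Rational(11236, 25) ≈ 449.44)
Function('B')(j, E) = Add(Rational(11236, 25), E, j) (Function('B')(j, E) = Add(Add(j, E), Rational(11236, 25)) = Add(Add(E, j), Rational(11236, 25)) = Add(Rational(11236, 25), E, j))
Mul(-33235, Function('B')(-1, 5)) = Mul(-33235, Add(Rational(11236, 25), 5, -1)) = Mul(-33235, Rational(11336, 25)) = Rational(-75350392, 5)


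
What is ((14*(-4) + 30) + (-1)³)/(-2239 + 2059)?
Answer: 3/20 ≈ 0.15000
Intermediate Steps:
((14*(-4) + 30) + (-1)³)/(-2239 + 2059) = ((-56 + 30) - 1)/(-180) = (-26 - 1)*(-1/180) = -27*(-1/180) = 3/20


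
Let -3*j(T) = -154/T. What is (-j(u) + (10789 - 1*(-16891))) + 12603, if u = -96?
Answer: 5800829/144 ≈ 40284.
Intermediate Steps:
j(T) = 154/(3*T) (j(T) = -(-154)/(3*T) = 154/(3*T))
(-j(u) + (10789 - 1*(-16891))) + 12603 = (-154/(3*(-96)) + (10789 - 1*(-16891))) + 12603 = (-154*(-1)/(3*96) + (10789 + 16891)) + 12603 = (-1*(-77/144) + 27680) + 12603 = (77/144 + 27680) + 12603 = 3985997/144 + 12603 = 5800829/144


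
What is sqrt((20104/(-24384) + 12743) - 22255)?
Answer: 73*I*sqrt(4146042)/1524 ≈ 97.534*I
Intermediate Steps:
sqrt((20104/(-24384) + 12743) - 22255) = sqrt((20104*(-1/24384) + 12743) - 22255) = sqrt((-2513/3048 + 12743) - 22255) = sqrt(38838151/3048 - 22255) = sqrt(-28995089/3048) = 73*I*sqrt(4146042)/1524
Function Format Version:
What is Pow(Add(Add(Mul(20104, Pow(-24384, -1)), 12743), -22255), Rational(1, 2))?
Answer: Mul(Rational(73, 1524), I, Pow(4146042, Rational(1, 2))) ≈ Mul(97.534, I)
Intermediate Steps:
Pow(Add(Add(Mul(20104, Pow(-24384, -1)), 12743), -22255), Rational(1, 2)) = Pow(Add(Add(Mul(20104, Rational(-1, 24384)), 12743), -22255), Rational(1, 2)) = Pow(Add(Add(Rational(-2513, 3048), 12743), -22255), Rational(1, 2)) = Pow(Add(Rational(38838151, 3048), -22255), Rational(1, 2)) = Pow(Rational(-28995089, 3048), Rational(1, 2)) = Mul(Rational(73, 1524), I, Pow(4146042, Rational(1, 2)))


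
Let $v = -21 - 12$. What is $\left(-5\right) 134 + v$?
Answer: $-703$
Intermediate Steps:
$v = -33$ ($v = -21 - 12 = -33$)
$\left(-5\right) 134 + v = \left(-5\right) 134 - 33 = -670 - 33 = -703$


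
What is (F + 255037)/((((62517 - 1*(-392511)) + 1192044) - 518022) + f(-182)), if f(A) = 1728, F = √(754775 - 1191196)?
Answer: 255037/1130778 + I*√436421/1130778 ≈ 0.22554 + 0.00058422*I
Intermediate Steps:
F = I*√436421 (F = √(-436421) = I*√436421 ≈ 660.62*I)
(F + 255037)/((((62517 - 1*(-392511)) + 1192044) - 518022) + f(-182)) = (I*√436421 + 255037)/((((62517 - 1*(-392511)) + 1192044) - 518022) + 1728) = (255037 + I*√436421)/((((62517 + 392511) + 1192044) - 518022) + 1728) = (255037 + I*√436421)/(((455028 + 1192044) - 518022) + 1728) = (255037 + I*√436421)/((1647072 - 518022) + 1728) = (255037 + I*√436421)/(1129050 + 1728) = (255037 + I*√436421)/1130778 = (255037 + I*√436421)*(1/1130778) = 255037/1130778 + I*√436421/1130778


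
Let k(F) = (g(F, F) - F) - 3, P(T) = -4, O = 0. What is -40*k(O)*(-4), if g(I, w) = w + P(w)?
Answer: -1120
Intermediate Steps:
g(I, w) = -4 + w (g(I, w) = w - 4 = -4 + w)
k(F) = -7 (k(F) = ((-4 + F) - F) - 3 = -4 - 3 = -7)
-40*k(O)*(-4) = -40*(-7)*(-4) = 280*(-4) = -1120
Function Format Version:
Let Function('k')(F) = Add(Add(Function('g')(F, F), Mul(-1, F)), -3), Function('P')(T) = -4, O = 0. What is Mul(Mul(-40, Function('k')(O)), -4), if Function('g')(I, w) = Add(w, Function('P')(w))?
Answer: -1120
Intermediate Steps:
Function('g')(I, w) = Add(-4, w) (Function('g')(I, w) = Add(w, -4) = Add(-4, w))
Function('k')(F) = -7 (Function('k')(F) = Add(Add(Add(-4, F), Mul(-1, F)), -3) = Add(-4, -3) = -7)
Mul(Mul(-40, Function('k')(O)), -4) = Mul(Mul(-40, -7), -4) = Mul(280, -4) = -1120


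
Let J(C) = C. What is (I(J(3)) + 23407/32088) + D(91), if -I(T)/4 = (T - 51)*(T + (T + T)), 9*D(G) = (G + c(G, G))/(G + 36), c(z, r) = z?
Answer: 21136577123/12225528 ≈ 1728.9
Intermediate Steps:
D(G) = 2*G/(9*(36 + G)) (D(G) = ((G + G)/(G + 36))/9 = ((2*G)/(36 + G))/9 = (2*G/(36 + G))/9 = 2*G/(9*(36 + G)))
I(T) = -12*T*(-51 + T) (I(T) = -4*(T - 51)*(T + (T + T)) = -4*(-51 + T)*(T + 2*T) = -4*(-51 + T)*3*T = -12*T*(-51 + T))
(I(J(3)) + 23407/32088) + D(91) = (12*3*(51 - 1*3) + 23407/32088) + (2/9)*91/(36 + 91) = (12*3*(51 - 3) + 23407*(1/32088)) + (2/9)*91/127 = (12*3*48 + 23407/32088) + (2/9)*91*(1/127) = (1728 + 23407/32088) + 182/1143 = 55471471/32088 + 182/1143 = 21136577123/12225528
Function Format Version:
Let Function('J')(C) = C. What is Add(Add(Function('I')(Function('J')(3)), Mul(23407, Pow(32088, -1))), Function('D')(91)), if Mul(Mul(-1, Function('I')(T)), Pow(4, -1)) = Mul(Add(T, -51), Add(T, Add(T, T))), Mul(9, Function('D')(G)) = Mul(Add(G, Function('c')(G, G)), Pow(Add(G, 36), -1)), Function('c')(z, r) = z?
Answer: Rational(21136577123, 12225528) ≈ 1728.9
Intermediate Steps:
Function('D')(G) = Mul(Rational(2, 9), G, Pow(Add(36, G), -1)) (Function('D')(G) = Mul(Rational(1, 9), Mul(Add(G, G), Pow(Add(G, 36), -1))) = Mul(Rational(1, 9), Mul(Mul(2, G), Pow(Add(36, G), -1))) = Mul(Rational(1, 9), Mul(2, G, Pow(Add(36, G), -1))) = Mul(Rational(2, 9), G, Pow(Add(36, G), -1)))
Function('I')(T) = Mul(-12, T, Add(-51, T)) (Function('I')(T) = Mul(-4, Mul(Add(T, -51), Add(T, Add(T, T)))) = Mul(-4, Mul(Add(-51, T), Add(T, Mul(2, T)))) = Mul(-4, Mul(Add(-51, T), Mul(3, T))) = Mul(-4, Mul(3, T, Add(-51, T))) = Mul(-12, T, Add(-51, T)))
Add(Add(Function('I')(Function('J')(3)), Mul(23407, Pow(32088, -1))), Function('D')(91)) = Add(Add(Mul(12, 3, Add(51, Mul(-1, 3))), Mul(23407, Pow(32088, -1))), Mul(Rational(2, 9), 91, Pow(Add(36, 91), -1))) = Add(Add(Mul(12, 3, Add(51, -3)), Mul(23407, Rational(1, 32088))), Mul(Rational(2, 9), 91, Pow(127, -1))) = Add(Add(Mul(12, 3, 48), Rational(23407, 32088)), Mul(Rational(2, 9), 91, Rational(1, 127))) = Add(Add(1728, Rational(23407, 32088)), Rational(182, 1143)) = Add(Rational(55471471, 32088), Rational(182, 1143)) = Rational(21136577123, 12225528)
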